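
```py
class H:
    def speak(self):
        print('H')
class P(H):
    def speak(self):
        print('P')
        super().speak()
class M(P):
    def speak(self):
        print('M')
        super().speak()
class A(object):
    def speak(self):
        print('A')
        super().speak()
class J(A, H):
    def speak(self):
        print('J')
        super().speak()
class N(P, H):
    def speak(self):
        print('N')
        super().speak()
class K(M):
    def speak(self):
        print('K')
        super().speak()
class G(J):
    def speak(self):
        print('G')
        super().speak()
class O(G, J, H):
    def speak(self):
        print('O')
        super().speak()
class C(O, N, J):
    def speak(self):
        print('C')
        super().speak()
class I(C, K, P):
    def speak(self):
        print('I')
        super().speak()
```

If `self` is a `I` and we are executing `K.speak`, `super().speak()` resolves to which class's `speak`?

L[I] = I + merge(L[C], L[K], L[P], [C K P])
  take C:  [C O G N J A P H object] + [K M P H object] + [P H object] + [C K P]
  take O:  [O G N J A P H object] + [K M P H object] + [P H object] + [K P]
  take G:  [G N J A P H object] + [K M P H object] + [P H object] + [K P]
  take N:  [N J A P H object] + [K M P H object] + [P H object] + [K P]
  take J:  [J A P H object] + [K M P H object] + [P H object] + [K P]
  take A:  [A P H object] + [K M P H object] + [P H object] + [K P]
  take K:  [P H object] + [K M P H object] + [P H object] + [K P]
  take M:  [P H object] + [M P H object] + [P H object] + [P]
  take P:  [P H object] + [P H object] + [P H object] + [P]
  take H:  [H object] + [H object] + [H object]
  take object:  [object] + [object] + [object]
MRO: I C O G N J A K M P H object
super() in K.speak on a I instance goes to the class after K in I's MRO: M.

M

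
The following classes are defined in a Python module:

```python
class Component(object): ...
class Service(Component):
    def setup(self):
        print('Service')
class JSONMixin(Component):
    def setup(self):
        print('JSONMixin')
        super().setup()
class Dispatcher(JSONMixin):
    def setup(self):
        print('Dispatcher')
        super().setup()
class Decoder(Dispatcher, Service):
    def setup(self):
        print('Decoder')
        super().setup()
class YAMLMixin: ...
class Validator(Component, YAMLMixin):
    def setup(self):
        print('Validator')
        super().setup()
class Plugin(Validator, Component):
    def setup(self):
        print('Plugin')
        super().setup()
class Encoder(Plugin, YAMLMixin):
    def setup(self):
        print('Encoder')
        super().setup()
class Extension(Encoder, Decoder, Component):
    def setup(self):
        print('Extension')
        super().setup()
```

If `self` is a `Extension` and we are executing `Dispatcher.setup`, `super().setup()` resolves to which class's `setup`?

L[Extension] = Extension + merge(L[Encoder], L[Decoder], L[Component], [Encoder Decoder Component])
  take Encoder:  [Encoder Plugin Validator Component YAMLMixin object] + [Decoder Dispatcher JSONMixin Service Component object] + [Component object] + [Encoder Decoder Component]
  take Plugin:  [Plugin Validator Component YAMLMixin object] + [Decoder Dispatcher JSONMixin Service Component object] + [Component object] + [Decoder Component]
  take Validator:  [Validator Component YAMLMixin object] + [Decoder Dispatcher JSONMixin Service Component object] + [Component object] + [Decoder Component]
  take Decoder:  [Component YAMLMixin object] + [Decoder Dispatcher JSONMixin Service Component object] + [Component object] + [Decoder Component]
  take Dispatcher:  [Component YAMLMixin object] + [Dispatcher JSONMixin Service Component object] + [Component object] + [Component]
  take JSONMixin:  [Component YAMLMixin object] + [JSONMixin Service Component object] + [Component object] + [Component]
  take Service:  [Component YAMLMixin object] + [Service Component object] + [Component object] + [Component]
  take Component:  [Component YAMLMixin object] + [Component object] + [Component object] + [Component]
  take YAMLMixin:  [YAMLMixin object] + [object] + [object]
  take object:  [object] + [object] + [object]
MRO: Extension Encoder Plugin Validator Decoder Dispatcher JSONMixin Service Component YAMLMixin object
super() in Dispatcher.setup on a Extension instance goes to the class after Dispatcher in Extension's MRO: JSONMixin.

JSONMixin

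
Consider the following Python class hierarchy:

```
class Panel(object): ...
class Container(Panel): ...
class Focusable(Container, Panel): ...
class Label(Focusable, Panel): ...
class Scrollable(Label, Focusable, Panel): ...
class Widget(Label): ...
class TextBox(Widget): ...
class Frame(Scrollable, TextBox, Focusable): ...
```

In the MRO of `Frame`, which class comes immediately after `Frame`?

Scrollable

L[Frame] = Frame + merge(L[Scrollable], L[TextBox], L[Focusable], [Scrollable TextBox Focusable])
  take Scrollable:  [Scrollable Label Focusable Container Panel object] + [TextBox Widget Label Focusable Container Panel object] + [Focusable Container Panel object] + [Scrollable TextBox Focusable]
  take TextBox:  [Label Focusable Container Panel object] + [TextBox Widget Label Focusable Container Panel object] + [Focusable Container Panel object] + [TextBox Focusable]
  take Widget:  [Label Focusable Container Panel object] + [Widget Label Focusable Container Panel object] + [Focusable Container Panel object] + [Focusable]
  take Label:  [Label Focusable Container Panel object] + [Label Focusable Container Panel object] + [Focusable Container Panel object] + [Focusable]
  take Focusable:  [Focusable Container Panel object] + [Focusable Container Panel object] + [Focusable Container Panel object] + [Focusable]
  take Container:  [Container Panel object] + [Container Panel object] + [Container Panel object]
  take Panel:  [Panel object] + [Panel object] + [Panel object]
  take object:  [object] + [object] + [object]
MRO: Frame Scrollable TextBox Widget Label Focusable Container Panel object
Frame is at position 0; next is Scrollable.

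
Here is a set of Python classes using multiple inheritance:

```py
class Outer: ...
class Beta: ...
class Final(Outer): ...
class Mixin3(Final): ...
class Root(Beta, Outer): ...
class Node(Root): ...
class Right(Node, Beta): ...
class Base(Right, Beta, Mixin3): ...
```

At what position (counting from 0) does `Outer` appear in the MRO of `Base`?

7

L[Base] = Base + merge(L[Right], L[Beta], L[Mixin3], [Right Beta Mixin3])
  take Right:  [Right Node Root Beta Outer object] + [Beta object] + [Mixin3 Final Outer object] + [Right Beta Mixin3]
  take Node:  [Node Root Beta Outer object] + [Beta object] + [Mixin3 Final Outer object] + [Beta Mixin3]
  take Root:  [Root Beta Outer object] + [Beta object] + [Mixin3 Final Outer object] + [Beta Mixin3]
  take Beta:  [Beta Outer object] + [Beta object] + [Mixin3 Final Outer object] + [Beta Mixin3]
  take Mixin3:  [Outer object] + [object] + [Mixin3 Final Outer object] + [Mixin3]
  take Final:  [Outer object] + [object] + [Final Outer object]
  take Outer:  [Outer object] + [object] + [Outer object]
  take object:  [object] + [object] + [object]
MRO: Base Right Node Root Beta Mixin3 Final Outer object
Outer sits at index 7.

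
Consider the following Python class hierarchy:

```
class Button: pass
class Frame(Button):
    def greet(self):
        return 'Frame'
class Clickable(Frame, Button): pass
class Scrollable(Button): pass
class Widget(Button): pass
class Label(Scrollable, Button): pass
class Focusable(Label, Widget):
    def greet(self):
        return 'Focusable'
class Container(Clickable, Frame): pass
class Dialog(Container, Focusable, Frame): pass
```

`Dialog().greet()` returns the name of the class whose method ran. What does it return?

L[Dialog] = Dialog + merge(L[Container], L[Focusable], L[Frame], [Container Focusable Frame])
  take Container:  [Container Clickable Frame Button object] + [Focusable Label Scrollable Widget Button object] + [Frame Button object] + [Container Focusable Frame]
  take Clickable:  [Clickable Frame Button object] + [Focusable Label Scrollable Widget Button object] + [Frame Button object] + [Focusable Frame]
  take Focusable:  [Frame Button object] + [Focusable Label Scrollable Widget Button object] + [Frame Button object] + [Focusable Frame]
  take Frame:  [Frame Button object] + [Label Scrollable Widget Button object] + [Frame Button object] + [Frame]
  take Label:  [Button object] + [Label Scrollable Widget Button object] + [Button object]
  take Scrollable:  [Button object] + [Scrollable Widget Button object] + [Button object]
  take Widget:  [Button object] + [Widget Button object] + [Button object]
  take Button:  [Button object] + [Button object] + [Button object]
  take object:  [object] + [object] + [object]
MRO: Dialog Container Clickable Focusable Frame Label Scrollable Widget Button object
greet is defined in: Focusable, Frame. First along the MRO is Focusable.

Focusable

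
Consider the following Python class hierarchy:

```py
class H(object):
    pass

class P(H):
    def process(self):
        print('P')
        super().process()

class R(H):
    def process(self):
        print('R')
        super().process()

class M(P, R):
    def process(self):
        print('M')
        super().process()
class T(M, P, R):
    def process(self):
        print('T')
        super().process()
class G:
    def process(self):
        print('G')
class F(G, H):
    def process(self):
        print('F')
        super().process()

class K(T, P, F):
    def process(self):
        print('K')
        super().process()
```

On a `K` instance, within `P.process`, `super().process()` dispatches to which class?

R

L[K] = K + merge(L[T], L[P], L[F], [T P F])
  take T:  [T M P R H object] + [P H object] + [F G H object] + [T P F]
  take M:  [M P R H object] + [P H object] + [F G H object] + [P F]
  take P:  [P R H object] + [P H object] + [F G H object] + [P F]
  take R:  [R H object] + [H object] + [F G H object] + [F]
  take F:  [H object] + [H object] + [F G H object] + [F]
  take G:  [H object] + [H object] + [G H object]
  take H:  [H object] + [H object] + [H object]
  take object:  [object] + [object] + [object]
MRO: K T M P R F G H object
super() in P.process on a K instance goes to the class after P in K's MRO: R.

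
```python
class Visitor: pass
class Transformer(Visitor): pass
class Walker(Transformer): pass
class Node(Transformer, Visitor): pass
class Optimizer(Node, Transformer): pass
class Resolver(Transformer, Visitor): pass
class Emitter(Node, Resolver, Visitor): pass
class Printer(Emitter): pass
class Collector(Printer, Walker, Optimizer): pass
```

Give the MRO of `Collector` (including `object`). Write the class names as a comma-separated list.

Collector, Printer, Emitter, Walker, Optimizer, Node, Resolver, Transformer, Visitor, object

L[Collector] = Collector + merge(L[Printer], L[Walker], L[Optimizer], [Printer Walker Optimizer])
  take Printer:  [Printer Emitter Node Resolver Transformer Visitor object] + [Walker Transformer Visitor object] + [Optimizer Node Transformer Visitor object] + [Printer Walker Optimizer]
  take Emitter:  [Emitter Node Resolver Transformer Visitor object] + [Walker Transformer Visitor object] + [Optimizer Node Transformer Visitor object] + [Walker Optimizer]
  take Walker:  [Node Resolver Transformer Visitor object] + [Walker Transformer Visitor object] + [Optimizer Node Transformer Visitor object] + [Walker Optimizer]
  take Optimizer:  [Node Resolver Transformer Visitor object] + [Transformer Visitor object] + [Optimizer Node Transformer Visitor object] + [Optimizer]
  take Node:  [Node Resolver Transformer Visitor object] + [Transformer Visitor object] + [Node Transformer Visitor object]
  take Resolver:  [Resolver Transformer Visitor object] + [Transformer Visitor object] + [Transformer Visitor object]
  take Transformer:  [Transformer Visitor object] + [Transformer Visitor object] + [Transformer Visitor object]
  take Visitor:  [Visitor object] + [Visitor object] + [Visitor object]
  take object:  [object] + [object] + [object]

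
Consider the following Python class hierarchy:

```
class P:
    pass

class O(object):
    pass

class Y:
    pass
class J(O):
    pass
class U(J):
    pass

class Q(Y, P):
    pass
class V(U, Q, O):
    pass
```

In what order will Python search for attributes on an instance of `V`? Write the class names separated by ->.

L[V] = V + merge(L[U], L[Q], L[O], [U Q O])
  take U:  [U J O object] + [Q Y P object] + [O object] + [U Q O]
  take J:  [J O object] + [Q Y P object] + [O object] + [Q O]
  take Q:  [O object] + [Q Y P object] + [O object] + [Q O]
  take O:  [O object] + [Y P object] + [O object] + [O]
  take Y:  [object] + [Y P object] + [object]
  take P:  [object] + [P object] + [object]
  take object:  [object] + [object] + [object]

V -> U -> J -> Q -> O -> Y -> P -> object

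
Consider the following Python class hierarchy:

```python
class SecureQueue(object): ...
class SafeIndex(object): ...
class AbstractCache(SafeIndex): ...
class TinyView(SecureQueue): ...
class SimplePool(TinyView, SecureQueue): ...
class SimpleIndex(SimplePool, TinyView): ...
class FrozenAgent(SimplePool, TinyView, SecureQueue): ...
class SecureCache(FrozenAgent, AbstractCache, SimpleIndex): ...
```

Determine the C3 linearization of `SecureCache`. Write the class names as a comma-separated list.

L[SecureCache] = SecureCache + merge(L[FrozenAgent], L[AbstractCache], L[SimpleIndex], [FrozenAgent AbstractCache SimpleIndex])
  take FrozenAgent:  [FrozenAgent SimplePool TinyView SecureQueue object] + [AbstractCache SafeIndex object] + [SimpleIndex SimplePool TinyView SecureQueue object] + [FrozenAgent AbstractCache SimpleIndex]
  take AbstractCache:  [SimplePool TinyView SecureQueue object] + [AbstractCache SafeIndex object] + [SimpleIndex SimplePool TinyView SecureQueue object] + [AbstractCache SimpleIndex]
  take SafeIndex:  [SimplePool TinyView SecureQueue object] + [SafeIndex object] + [SimpleIndex SimplePool TinyView SecureQueue object] + [SimpleIndex]
  take SimpleIndex:  [SimplePool TinyView SecureQueue object] + [object] + [SimpleIndex SimplePool TinyView SecureQueue object] + [SimpleIndex]
  take SimplePool:  [SimplePool TinyView SecureQueue object] + [object] + [SimplePool TinyView SecureQueue object]
  take TinyView:  [TinyView SecureQueue object] + [object] + [TinyView SecureQueue object]
  take SecureQueue:  [SecureQueue object] + [object] + [SecureQueue object]
  take object:  [object] + [object] + [object]

SecureCache, FrozenAgent, AbstractCache, SafeIndex, SimpleIndex, SimplePool, TinyView, SecureQueue, object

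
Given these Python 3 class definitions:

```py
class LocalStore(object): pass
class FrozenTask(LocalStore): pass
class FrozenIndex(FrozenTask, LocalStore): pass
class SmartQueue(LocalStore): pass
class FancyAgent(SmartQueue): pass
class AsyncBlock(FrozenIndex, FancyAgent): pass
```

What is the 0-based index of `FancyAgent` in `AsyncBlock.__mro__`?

3

L[AsyncBlock] = AsyncBlock + merge(L[FrozenIndex], L[FancyAgent], [FrozenIndex FancyAgent])
  take FrozenIndex:  [FrozenIndex FrozenTask LocalStore object] + [FancyAgent SmartQueue LocalStore object] + [FrozenIndex FancyAgent]
  take FrozenTask:  [FrozenTask LocalStore object] + [FancyAgent SmartQueue LocalStore object] + [FancyAgent]
  take FancyAgent:  [LocalStore object] + [FancyAgent SmartQueue LocalStore object] + [FancyAgent]
  take SmartQueue:  [LocalStore object] + [SmartQueue LocalStore object]
  take LocalStore:  [LocalStore object] + [LocalStore object]
  take object:  [object] + [object]
MRO: AsyncBlock FrozenIndex FrozenTask FancyAgent SmartQueue LocalStore object
FancyAgent sits at index 3.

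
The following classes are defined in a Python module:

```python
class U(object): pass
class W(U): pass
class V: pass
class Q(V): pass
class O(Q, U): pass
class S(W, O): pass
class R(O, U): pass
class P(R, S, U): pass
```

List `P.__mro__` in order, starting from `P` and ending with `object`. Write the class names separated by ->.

P -> R -> S -> W -> O -> Q -> V -> U -> object

L[P] = P + merge(L[R], L[S], L[U], [R S U])
  take R:  [R O Q V U object] + [S W O Q V U object] + [U object] + [R S U]
  take S:  [O Q V U object] + [S W O Q V U object] + [U object] + [S U]
  take W:  [O Q V U object] + [W O Q V U object] + [U object] + [U]
  take O:  [O Q V U object] + [O Q V U object] + [U object] + [U]
  take Q:  [Q V U object] + [Q V U object] + [U object] + [U]
  take V:  [V U object] + [V U object] + [U object] + [U]
  take U:  [U object] + [U object] + [U object] + [U]
  take object:  [object] + [object] + [object]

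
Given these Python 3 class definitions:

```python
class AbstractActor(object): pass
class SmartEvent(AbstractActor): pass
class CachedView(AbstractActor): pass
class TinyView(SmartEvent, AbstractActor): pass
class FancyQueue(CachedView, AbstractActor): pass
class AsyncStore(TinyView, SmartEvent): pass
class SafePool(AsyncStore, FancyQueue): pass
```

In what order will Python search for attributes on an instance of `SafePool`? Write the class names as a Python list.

[SafePool, AsyncStore, TinyView, SmartEvent, FancyQueue, CachedView, AbstractActor, object]

L[SafePool] = SafePool + merge(L[AsyncStore], L[FancyQueue], [AsyncStore FancyQueue])
  take AsyncStore:  [AsyncStore TinyView SmartEvent AbstractActor object] + [FancyQueue CachedView AbstractActor object] + [AsyncStore FancyQueue]
  take TinyView:  [TinyView SmartEvent AbstractActor object] + [FancyQueue CachedView AbstractActor object] + [FancyQueue]
  take SmartEvent:  [SmartEvent AbstractActor object] + [FancyQueue CachedView AbstractActor object] + [FancyQueue]
  take FancyQueue:  [AbstractActor object] + [FancyQueue CachedView AbstractActor object] + [FancyQueue]
  take CachedView:  [AbstractActor object] + [CachedView AbstractActor object]
  take AbstractActor:  [AbstractActor object] + [AbstractActor object]
  take object:  [object] + [object]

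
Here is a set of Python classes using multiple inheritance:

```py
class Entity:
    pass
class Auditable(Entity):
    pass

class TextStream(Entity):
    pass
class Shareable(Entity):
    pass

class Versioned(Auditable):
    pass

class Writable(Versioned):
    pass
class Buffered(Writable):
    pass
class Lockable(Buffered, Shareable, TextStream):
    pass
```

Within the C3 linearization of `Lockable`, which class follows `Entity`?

L[Lockable] = Lockable + merge(L[Buffered], L[Shareable], L[TextStream], [Buffered Shareable TextStream])
  take Buffered:  [Buffered Writable Versioned Auditable Entity object] + [Shareable Entity object] + [TextStream Entity object] + [Buffered Shareable TextStream]
  take Writable:  [Writable Versioned Auditable Entity object] + [Shareable Entity object] + [TextStream Entity object] + [Shareable TextStream]
  take Versioned:  [Versioned Auditable Entity object] + [Shareable Entity object] + [TextStream Entity object] + [Shareable TextStream]
  take Auditable:  [Auditable Entity object] + [Shareable Entity object] + [TextStream Entity object] + [Shareable TextStream]
  take Shareable:  [Entity object] + [Shareable Entity object] + [TextStream Entity object] + [Shareable TextStream]
  take TextStream:  [Entity object] + [Entity object] + [TextStream Entity object] + [TextStream]
  take Entity:  [Entity object] + [Entity object] + [Entity object]
  take object:  [object] + [object] + [object]
MRO: Lockable Buffered Writable Versioned Auditable Shareable TextStream Entity object
Entity is at position 7; next is object.

object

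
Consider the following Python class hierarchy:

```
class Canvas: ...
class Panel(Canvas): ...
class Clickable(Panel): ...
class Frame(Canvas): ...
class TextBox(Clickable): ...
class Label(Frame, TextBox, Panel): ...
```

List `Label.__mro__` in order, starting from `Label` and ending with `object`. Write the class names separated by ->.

Label -> Frame -> TextBox -> Clickable -> Panel -> Canvas -> object

L[Label] = Label + merge(L[Frame], L[TextBox], L[Panel], [Frame TextBox Panel])
  take Frame:  [Frame Canvas object] + [TextBox Clickable Panel Canvas object] + [Panel Canvas object] + [Frame TextBox Panel]
  take TextBox:  [Canvas object] + [TextBox Clickable Panel Canvas object] + [Panel Canvas object] + [TextBox Panel]
  take Clickable:  [Canvas object] + [Clickable Panel Canvas object] + [Panel Canvas object] + [Panel]
  take Panel:  [Canvas object] + [Panel Canvas object] + [Panel Canvas object] + [Panel]
  take Canvas:  [Canvas object] + [Canvas object] + [Canvas object]
  take object:  [object] + [object] + [object]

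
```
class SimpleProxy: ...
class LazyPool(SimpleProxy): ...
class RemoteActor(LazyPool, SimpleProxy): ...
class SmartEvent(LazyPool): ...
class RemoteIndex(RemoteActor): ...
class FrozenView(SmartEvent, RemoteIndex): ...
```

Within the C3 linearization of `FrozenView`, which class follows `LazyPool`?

L[FrozenView] = FrozenView + merge(L[SmartEvent], L[RemoteIndex], [SmartEvent RemoteIndex])
  take SmartEvent:  [SmartEvent LazyPool SimpleProxy object] + [RemoteIndex RemoteActor LazyPool SimpleProxy object] + [SmartEvent RemoteIndex]
  take RemoteIndex:  [LazyPool SimpleProxy object] + [RemoteIndex RemoteActor LazyPool SimpleProxy object] + [RemoteIndex]
  take RemoteActor:  [LazyPool SimpleProxy object] + [RemoteActor LazyPool SimpleProxy object]
  take LazyPool:  [LazyPool SimpleProxy object] + [LazyPool SimpleProxy object]
  take SimpleProxy:  [SimpleProxy object] + [SimpleProxy object]
  take object:  [object] + [object]
MRO: FrozenView SmartEvent RemoteIndex RemoteActor LazyPool SimpleProxy object
LazyPool is at position 4; next is SimpleProxy.

SimpleProxy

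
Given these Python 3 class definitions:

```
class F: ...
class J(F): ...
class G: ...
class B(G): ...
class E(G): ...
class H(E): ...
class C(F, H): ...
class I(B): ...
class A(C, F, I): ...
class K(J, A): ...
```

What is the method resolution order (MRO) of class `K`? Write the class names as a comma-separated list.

L[K] = K + merge(L[J], L[A], [J A])
  take J:  [J F object] + [A C F H E I B G object] + [J A]
  take A:  [F object] + [A C F H E I B G object] + [A]
  take C:  [F object] + [C F H E I B G object]
  take F:  [F object] + [F H E I B G object]
  take H:  [object] + [H E I B G object]
  take E:  [object] + [E I B G object]
  take I:  [object] + [I B G object]
  take B:  [object] + [B G object]
  take G:  [object] + [G object]
  take object:  [object] + [object]

K, J, A, C, F, H, E, I, B, G, object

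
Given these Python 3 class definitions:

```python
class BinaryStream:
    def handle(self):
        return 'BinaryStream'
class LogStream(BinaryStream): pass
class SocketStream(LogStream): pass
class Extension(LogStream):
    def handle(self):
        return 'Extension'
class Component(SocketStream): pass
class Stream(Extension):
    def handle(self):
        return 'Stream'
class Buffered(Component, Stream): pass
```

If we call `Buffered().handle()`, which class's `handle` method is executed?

Stream

L[Buffered] = Buffered + merge(L[Component], L[Stream], [Component Stream])
  take Component:  [Component SocketStream LogStream BinaryStream object] + [Stream Extension LogStream BinaryStream object] + [Component Stream]
  take SocketStream:  [SocketStream LogStream BinaryStream object] + [Stream Extension LogStream BinaryStream object] + [Stream]
  take Stream:  [LogStream BinaryStream object] + [Stream Extension LogStream BinaryStream object] + [Stream]
  take Extension:  [LogStream BinaryStream object] + [Extension LogStream BinaryStream object]
  take LogStream:  [LogStream BinaryStream object] + [LogStream BinaryStream object]
  take BinaryStream:  [BinaryStream object] + [BinaryStream object]
  take object:  [object] + [object]
MRO: Buffered Component SocketStream Stream Extension LogStream BinaryStream object
handle is defined in: BinaryStream, Extension, Stream. First along the MRO is Stream.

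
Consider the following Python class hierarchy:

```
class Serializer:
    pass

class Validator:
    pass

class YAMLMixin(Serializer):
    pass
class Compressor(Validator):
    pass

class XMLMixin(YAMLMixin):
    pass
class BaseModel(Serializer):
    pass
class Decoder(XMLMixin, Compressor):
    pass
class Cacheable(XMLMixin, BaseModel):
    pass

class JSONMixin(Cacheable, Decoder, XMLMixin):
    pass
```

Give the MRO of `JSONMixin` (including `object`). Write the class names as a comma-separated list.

JSONMixin, Cacheable, Decoder, XMLMixin, YAMLMixin, BaseModel, Serializer, Compressor, Validator, object

L[JSONMixin] = JSONMixin + merge(L[Cacheable], L[Decoder], L[XMLMixin], [Cacheable Decoder XMLMixin])
  take Cacheable:  [Cacheable XMLMixin YAMLMixin BaseModel Serializer object] + [Decoder XMLMixin YAMLMixin Serializer Compressor Validator object] + [XMLMixin YAMLMixin Serializer object] + [Cacheable Decoder XMLMixin]
  take Decoder:  [XMLMixin YAMLMixin BaseModel Serializer object] + [Decoder XMLMixin YAMLMixin Serializer Compressor Validator object] + [XMLMixin YAMLMixin Serializer object] + [Decoder XMLMixin]
  take XMLMixin:  [XMLMixin YAMLMixin BaseModel Serializer object] + [XMLMixin YAMLMixin Serializer Compressor Validator object] + [XMLMixin YAMLMixin Serializer object] + [XMLMixin]
  take YAMLMixin:  [YAMLMixin BaseModel Serializer object] + [YAMLMixin Serializer Compressor Validator object] + [YAMLMixin Serializer object]
  take BaseModel:  [BaseModel Serializer object] + [Serializer Compressor Validator object] + [Serializer object]
  take Serializer:  [Serializer object] + [Serializer Compressor Validator object] + [Serializer object]
  take Compressor:  [object] + [Compressor Validator object] + [object]
  take Validator:  [object] + [Validator object] + [object]
  take object:  [object] + [object] + [object]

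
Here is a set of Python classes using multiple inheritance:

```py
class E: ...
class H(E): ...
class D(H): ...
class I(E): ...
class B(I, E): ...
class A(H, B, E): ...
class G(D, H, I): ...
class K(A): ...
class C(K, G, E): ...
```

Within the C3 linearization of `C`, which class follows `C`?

K

L[C] = C + merge(L[K], L[G], L[E], [K G E])
  take K:  [K A H B I E object] + [G D H I E object] + [E object] + [K G E]
  take A:  [A H B I E object] + [G D H I E object] + [E object] + [G E]
  take G:  [H B I E object] + [G D H I E object] + [E object] + [G E]
  take D:  [H B I E object] + [D H I E object] + [E object] + [E]
  take H:  [H B I E object] + [H I E object] + [E object] + [E]
  take B:  [B I E object] + [I E object] + [E object] + [E]
  take I:  [I E object] + [I E object] + [E object] + [E]
  take E:  [E object] + [E object] + [E object] + [E]
  take object:  [object] + [object] + [object]
MRO: C K A G D H B I E object
C is at position 0; next is K.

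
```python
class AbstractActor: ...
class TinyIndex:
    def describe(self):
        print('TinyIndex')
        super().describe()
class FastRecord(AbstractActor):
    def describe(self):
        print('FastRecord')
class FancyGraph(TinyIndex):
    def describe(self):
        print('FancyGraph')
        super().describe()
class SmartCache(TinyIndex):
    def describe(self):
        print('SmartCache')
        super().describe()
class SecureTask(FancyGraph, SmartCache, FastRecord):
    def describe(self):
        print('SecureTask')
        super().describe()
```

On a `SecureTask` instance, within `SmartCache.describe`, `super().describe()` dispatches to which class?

L[SecureTask] = SecureTask + merge(L[FancyGraph], L[SmartCache], L[FastRecord], [FancyGraph SmartCache FastRecord])
  take FancyGraph:  [FancyGraph TinyIndex object] + [SmartCache TinyIndex object] + [FastRecord AbstractActor object] + [FancyGraph SmartCache FastRecord]
  take SmartCache:  [TinyIndex object] + [SmartCache TinyIndex object] + [FastRecord AbstractActor object] + [SmartCache FastRecord]
  take TinyIndex:  [TinyIndex object] + [TinyIndex object] + [FastRecord AbstractActor object] + [FastRecord]
  take FastRecord:  [object] + [object] + [FastRecord AbstractActor object] + [FastRecord]
  take AbstractActor:  [object] + [object] + [AbstractActor object]
  take object:  [object] + [object] + [object]
MRO: SecureTask FancyGraph SmartCache TinyIndex FastRecord AbstractActor object
super() in SmartCache.describe on a SecureTask instance goes to the class after SmartCache in SecureTask's MRO: TinyIndex.

TinyIndex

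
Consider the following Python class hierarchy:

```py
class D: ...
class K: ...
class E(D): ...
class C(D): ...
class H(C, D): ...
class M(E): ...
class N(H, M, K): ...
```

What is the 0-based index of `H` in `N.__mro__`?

1

L[N] = N + merge(L[H], L[M], L[K], [H M K])
  take H:  [H C D object] + [M E D object] + [K object] + [H M K]
  take C:  [C D object] + [M E D object] + [K object] + [M K]
  take M:  [D object] + [M E D object] + [K object] + [M K]
  take E:  [D object] + [E D object] + [K object] + [K]
  take D:  [D object] + [D object] + [K object] + [K]
  take K:  [object] + [object] + [K object] + [K]
  take object:  [object] + [object] + [object]
MRO: N H C M E D K object
H sits at index 1.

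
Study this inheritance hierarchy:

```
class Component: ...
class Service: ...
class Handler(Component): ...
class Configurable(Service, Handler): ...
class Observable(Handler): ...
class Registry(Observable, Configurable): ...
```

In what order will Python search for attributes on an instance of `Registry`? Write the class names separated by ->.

L[Registry] = Registry + merge(L[Observable], L[Configurable], [Observable Configurable])
  take Observable:  [Observable Handler Component object] + [Configurable Service Handler Component object] + [Observable Configurable]
  take Configurable:  [Handler Component object] + [Configurable Service Handler Component object] + [Configurable]
  take Service:  [Handler Component object] + [Service Handler Component object]
  take Handler:  [Handler Component object] + [Handler Component object]
  take Component:  [Component object] + [Component object]
  take object:  [object] + [object]

Registry -> Observable -> Configurable -> Service -> Handler -> Component -> object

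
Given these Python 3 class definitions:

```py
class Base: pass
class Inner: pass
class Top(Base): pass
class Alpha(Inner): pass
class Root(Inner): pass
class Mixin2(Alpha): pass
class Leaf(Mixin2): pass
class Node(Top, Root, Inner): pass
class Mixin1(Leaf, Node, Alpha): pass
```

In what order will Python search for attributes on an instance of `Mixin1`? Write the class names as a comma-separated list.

L[Mixin1] = Mixin1 + merge(L[Leaf], L[Node], L[Alpha], [Leaf Node Alpha])
  take Leaf:  [Leaf Mixin2 Alpha Inner object] + [Node Top Base Root Inner object] + [Alpha Inner object] + [Leaf Node Alpha]
  take Mixin2:  [Mixin2 Alpha Inner object] + [Node Top Base Root Inner object] + [Alpha Inner object] + [Node Alpha]
  take Node:  [Alpha Inner object] + [Node Top Base Root Inner object] + [Alpha Inner object] + [Node Alpha]
  take Alpha:  [Alpha Inner object] + [Top Base Root Inner object] + [Alpha Inner object] + [Alpha]
  take Top:  [Inner object] + [Top Base Root Inner object] + [Inner object]
  take Base:  [Inner object] + [Base Root Inner object] + [Inner object]
  take Root:  [Inner object] + [Root Inner object] + [Inner object]
  take Inner:  [Inner object] + [Inner object] + [Inner object]
  take object:  [object] + [object] + [object]

Mixin1, Leaf, Mixin2, Node, Alpha, Top, Base, Root, Inner, object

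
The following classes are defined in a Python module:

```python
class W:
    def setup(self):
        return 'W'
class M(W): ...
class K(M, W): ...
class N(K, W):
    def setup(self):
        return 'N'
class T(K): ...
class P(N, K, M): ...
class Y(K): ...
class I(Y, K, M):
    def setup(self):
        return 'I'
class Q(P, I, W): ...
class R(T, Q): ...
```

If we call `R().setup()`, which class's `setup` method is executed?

N

L[R] = R + merge(L[T], L[Q], [T Q])
  take T:  [T K M W object] + [Q P N I Y K M W object] + [T Q]
  take Q:  [K M W object] + [Q P N I Y K M W object] + [Q]
  take P:  [K M W object] + [P N I Y K M W object]
  take N:  [K M W object] + [N I Y K M W object]
  take I:  [K M W object] + [I Y K M W object]
  take Y:  [K M W object] + [Y K M W object]
  take K:  [K M W object] + [K M W object]
  take M:  [M W object] + [M W object]
  take W:  [W object] + [W object]
  take object:  [object] + [object]
MRO: R T Q P N I Y K M W object
setup is defined in: I, N, W. First along the MRO is N.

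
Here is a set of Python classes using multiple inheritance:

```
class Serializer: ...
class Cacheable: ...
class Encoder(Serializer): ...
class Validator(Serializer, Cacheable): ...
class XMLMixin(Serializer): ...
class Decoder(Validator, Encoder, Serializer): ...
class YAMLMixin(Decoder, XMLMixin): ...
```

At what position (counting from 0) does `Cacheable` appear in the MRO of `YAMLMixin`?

6

L[YAMLMixin] = YAMLMixin + merge(L[Decoder], L[XMLMixin], [Decoder XMLMixin])
  take Decoder:  [Decoder Validator Encoder Serializer Cacheable object] + [XMLMixin Serializer object] + [Decoder XMLMixin]
  take Validator:  [Validator Encoder Serializer Cacheable object] + [XMLMixin Serializer object] + [XMLMixin]
  take Encoder:  [Encoder Serializer Cacheable object] + [XMLMixin Serializer object] + [XMLMixin]
  take XMLMixin:  [Serializer Cacheable object] + [XMLMixin Serializer object] + [XMLMixin]
  take Serializer:  [Serializer Cacheable object] + [Serializer object]
  take Cacheable:  [Cacheable object] + [object]
  take object:  [object] + [object]
MRO: YAMLMixin Decoder Validator Encoder XMLMixin Serializer Cacheable object
Cacheable sits at index 6.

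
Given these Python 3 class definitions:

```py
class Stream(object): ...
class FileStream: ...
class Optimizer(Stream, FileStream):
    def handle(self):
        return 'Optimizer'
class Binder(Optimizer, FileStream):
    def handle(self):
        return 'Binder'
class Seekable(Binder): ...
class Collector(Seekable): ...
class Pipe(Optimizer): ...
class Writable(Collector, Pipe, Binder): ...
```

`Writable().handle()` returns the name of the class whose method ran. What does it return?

L[Writable] = Writable + merge(L[Collector], L[Pipe], L[Binder], [Collector Pipe Binder])
  take Collector:  [Collector Seekable Binder Optimizer Stream FileStream object] + [Pipe Optimizer Stream FileStream object] + [Binder Optimizer Stream FileStream object] + [Collector Pipe Binder]
  take Seekable:  [Seekable Binder Optimizer Stream FileStream object] + [Pipe Optimizer Stream FileStream object] + [Binder Optimizer Stream FileStream object] + [Pipe Binder]
  take Pipe:  [Binder Optimizer Stream FileStream object] + [Pipe Optimizer Stream FileStream object] + [Binder Optimizer Stream FileStream object] + [Pipe Binder]
  take Binder:  [Binder Optimizer Stream FileStream object] + [Optimizer Stream FileStream object] + [Binder Optimizer Stream FileStream object] + [Binder]
  take Optimizer:  [Optimizer Stream FileStream object] + [Optimizer Stream FileStream object] + [Optimizer Stream FileStream object]
  take Stream:  [Stream FileStream object] + [Stream FileStream object] + [Stream FileStream object]
  take FileStream:  [FileStream object] + [FileStream object] + [FileStream object]
  take object:  [object] + [object] + [object]
MRO: Writable Collector Seekable Pipe Binder Optimizer Stream FileStream object
handle is defined in: Binder, Optimizer. First along the MRO is Binder.

Binder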